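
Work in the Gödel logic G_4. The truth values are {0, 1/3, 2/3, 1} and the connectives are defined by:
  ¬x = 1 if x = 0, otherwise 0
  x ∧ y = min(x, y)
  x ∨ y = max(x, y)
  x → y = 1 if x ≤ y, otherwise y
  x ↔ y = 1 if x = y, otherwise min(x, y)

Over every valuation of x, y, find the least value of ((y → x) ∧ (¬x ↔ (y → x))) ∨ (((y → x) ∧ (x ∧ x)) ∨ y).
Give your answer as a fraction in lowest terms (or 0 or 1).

Take x = 0, y = 1/3:
y → x = 1/3 → 0 = 0
¬x = ¬0 = 1
y → x = 1/3 → 0 = 0
¬x ↔ (y → x) = 1 ↔ 0 = 0
(y → x) ∧ (¬x ↔ (y → x)) = 0 ∧ 0 = 0
y → x = 1/3 → 0 = 0
x ∧ x = 0 ∧ 0 = 0
(y → x) ∧ (x ∧ x) = 0 ∧ 0 = 0
((y → x) ∧ (x ∧ x)) ∨ y = 0 ∨ 1/3 = 1/3
((y → x) ∧ (¬x ↔ (y → x))) ∨ (((y → x) ∧ (x ∧ x)) ∨ y) = 0 ∨ 1/3 = 1/3
No assignment yields a value below 1/3, so this is the minimum.

1/3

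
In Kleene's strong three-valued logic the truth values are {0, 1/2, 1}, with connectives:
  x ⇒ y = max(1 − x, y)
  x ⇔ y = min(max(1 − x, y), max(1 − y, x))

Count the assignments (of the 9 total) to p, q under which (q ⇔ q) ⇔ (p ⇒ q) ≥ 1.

p = 0, q = 0 ↦ 1  ≥
p = 0, q = 1/2 ↦ 1/2  <
p = 0, q = 1 ↦ 1  ≥
p = 1/2, q = 0 ↦ 1/2  <
p = 1/2, q = 1/2 ↦ 1/2  <
p = 1/2, q = 1 ↦ 1  ≥
p = 1, q = 0 ↦ 0  <
p = 1, q = 1/2 ↦ 1/2  <
p = 1, q = 1 ↦ 1  ≥
So 4 of the 9 assignments meet the threshold.

4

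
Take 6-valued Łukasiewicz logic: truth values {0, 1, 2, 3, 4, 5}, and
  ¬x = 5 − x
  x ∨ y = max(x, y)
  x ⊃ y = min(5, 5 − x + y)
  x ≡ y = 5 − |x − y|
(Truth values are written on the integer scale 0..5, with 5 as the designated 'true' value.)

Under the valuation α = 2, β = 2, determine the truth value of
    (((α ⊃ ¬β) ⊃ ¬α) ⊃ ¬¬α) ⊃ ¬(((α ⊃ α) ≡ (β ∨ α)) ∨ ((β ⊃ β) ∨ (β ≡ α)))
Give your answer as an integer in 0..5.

¬β = ¬2 = 3
α ⊃ ¬β = 2 ⊃ 3 = 5
¬α = ¬2 = 3
(α ⊃ ¬β) ⊃ ¬α = 5 ⊃ 3 = 3
¬α = ¬2 = 3
¬¬α = ¬3 = 2
((α ⊃ ¬β) ⊃ ¬α) ⊃ ¬¬α = 3 ⊃ 2 = 4
α ⊃ α = 2 ⊃ 2 = 5
β ∨ α = 2 ∨ 2 = 2
(α ⊃ α) ≡ (β ∨ α) = 5 ≡ 2 = 2
β ⊃ β = 2 ⊃ 2 = 5
β ≡ α = 2 ≡ 2 = 5
(β ⊃ β) ∨ (β ≡ α) = 5 ∨ 5 = 5
((α ⊃ α) ≡ (β ∨ α)) ∨ ((β ⊃ β) ∨ (β ≡ α)) = 2 ∨ 5 = 5
¬(((α ⊃ α) ≡ (β ∨ α)) ∨ ((β ⊃ β) ∨ (β ≡ α))) = ¬5 = 0
(((α ⊃ ¬β) ⊃ ¬α) ⊃ ¬¬α) ⊃ ¬(((α ⊃ α) ≡ (β ∨ α)) ∨ ((β ⊃ β) ∨ (β ≡ α))) = 4 ⊃ 0 = 1

1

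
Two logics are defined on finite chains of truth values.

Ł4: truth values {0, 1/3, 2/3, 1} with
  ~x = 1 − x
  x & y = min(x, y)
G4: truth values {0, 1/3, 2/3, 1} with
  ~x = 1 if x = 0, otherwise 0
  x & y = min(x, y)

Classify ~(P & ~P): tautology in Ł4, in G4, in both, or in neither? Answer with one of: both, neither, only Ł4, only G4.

In Ł4: at P = 1/3 the value is 2/3 — not a tautology.
In G4: every assignment gives 1 — tautology.

only G4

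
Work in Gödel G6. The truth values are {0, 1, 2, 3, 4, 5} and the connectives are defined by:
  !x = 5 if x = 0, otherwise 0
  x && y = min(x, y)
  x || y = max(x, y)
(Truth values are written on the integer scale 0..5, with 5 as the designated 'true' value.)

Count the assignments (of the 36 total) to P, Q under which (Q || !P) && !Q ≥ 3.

1

value 5: 1 assignment (counts)
value 0: 35 assignments
So 1 of the 36 assignments meets the threshold.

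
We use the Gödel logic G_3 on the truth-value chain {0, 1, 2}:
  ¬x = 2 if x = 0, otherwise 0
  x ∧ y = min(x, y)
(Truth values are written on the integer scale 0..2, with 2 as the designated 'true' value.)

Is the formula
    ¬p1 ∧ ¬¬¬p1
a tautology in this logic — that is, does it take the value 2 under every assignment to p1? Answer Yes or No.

No

Counterexample: take p1 = 1.
¬p1 = ¬1 = 0
¬¬p1 = ¬0 = 2
¬¬¬p1 = ¬2 = 0
¬p1 ∧ ¬¬¬p1 = 0 ∧ 0 = 0
This gives 0 ≠ 2.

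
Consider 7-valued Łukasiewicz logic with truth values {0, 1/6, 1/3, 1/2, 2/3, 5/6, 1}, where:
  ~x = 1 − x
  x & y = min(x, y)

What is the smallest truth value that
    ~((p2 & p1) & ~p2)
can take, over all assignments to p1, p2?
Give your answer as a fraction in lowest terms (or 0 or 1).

1/2

Take p1 = 1/2, p2 = 1/2:
p2 & p1 = 1/2 & 1/2 = 1/2
~p2 = ~1/2 = 1/2
(p2 & p1) & ~p2 = 1/2 & 1/2 = 1/2
~((p2 & p1) & ~p2) = ~1/2 = 1/2
No assignment yields a value below 1/2, so this is the minimum.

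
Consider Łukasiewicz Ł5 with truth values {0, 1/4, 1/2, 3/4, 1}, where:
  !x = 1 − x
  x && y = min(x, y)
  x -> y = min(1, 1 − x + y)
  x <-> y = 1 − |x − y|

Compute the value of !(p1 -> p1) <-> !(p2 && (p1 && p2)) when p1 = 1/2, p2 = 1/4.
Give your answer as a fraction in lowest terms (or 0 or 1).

p1 -> p1 = 1/2 -> 1/2 = 1
!(p1 -> p1) = !1 = 0
p1 && p2 = 1/2 && 1/4 = 1/4
p2 && (p1 && p2) = 1/4 && 1/4 = 1/4
!(p2 && (p1 && p2)) = !1/4 = 3/4
!(p1 -> p1) <-> !(p2 && (p1 && p2)) = 0 <-> 3/4 = 1/4

1/4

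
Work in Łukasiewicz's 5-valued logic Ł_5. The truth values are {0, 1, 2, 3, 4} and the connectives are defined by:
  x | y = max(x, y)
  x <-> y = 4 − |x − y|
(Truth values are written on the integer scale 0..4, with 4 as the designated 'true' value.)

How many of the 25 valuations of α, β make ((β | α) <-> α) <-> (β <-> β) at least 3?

value 4: 15 assignments (counts)
value 3: 4 assignments (counts)
value 2: 3 assignments
value 1: 2 assignments
value 0: 1 assignment
So 19 of the 25 assignments meet the threshold.

19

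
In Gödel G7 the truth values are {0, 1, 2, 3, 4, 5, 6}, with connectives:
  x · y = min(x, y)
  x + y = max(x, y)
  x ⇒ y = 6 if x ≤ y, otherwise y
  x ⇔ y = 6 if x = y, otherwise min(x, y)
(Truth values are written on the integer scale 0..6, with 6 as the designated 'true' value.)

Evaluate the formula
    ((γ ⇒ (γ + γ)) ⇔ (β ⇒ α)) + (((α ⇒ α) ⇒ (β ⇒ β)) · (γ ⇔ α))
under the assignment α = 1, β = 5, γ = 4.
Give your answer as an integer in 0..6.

1

γ + γ = 4 + 4 = 4
γ ⇒ (γ + γ) = 4 ⇒ 4 = 6
β ⇒ α = 5 ⇒ 1 = 1
(γ ⇒ (γ + γ)) ⇔ (β ⇒ α) = 6 ⇔ 1 = 1
α ⇒ α = 1 ⇒ 1 = 6
β ⇒ β = 5 ⇒ 5 = 6
(α ⇒ α) ⇒ (β ⇒ β) = 6 ⇒ 6 = 6
γ ⇔ α = 4 ⇔ 1 = 1
((α ⇒ α) ⇒ (β ⇒ β)) · (γ ⇔ α) = 6 · 1 = 1
((γ ⇒ (γ + γ)) ⇔ (β ⇒ α)) + (((α ⇒ α) ⇒ (β ⇒ β)) · (γ ⇔ α)) = 1 + 1 = 1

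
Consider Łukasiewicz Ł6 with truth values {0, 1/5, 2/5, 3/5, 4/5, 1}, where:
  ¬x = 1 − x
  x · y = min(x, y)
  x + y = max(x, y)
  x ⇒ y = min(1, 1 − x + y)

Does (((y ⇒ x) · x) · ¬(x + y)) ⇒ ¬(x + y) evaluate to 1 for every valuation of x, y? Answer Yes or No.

At x = 1/5, y = 0, for instance:
y ⇒ x = 0 ⇒ 1/5 = 1
(y ⇒ x) · x = 1 · 1/5 = 1/5
x + y = 1/5 + 0 = 1/5
¬(x + y) = ¬1/5 = 4/5
((y ⇒ x) · x) · ¬(x + y) = 1/5 · 4/5 = 1/5
(((y ⇒ x) · x) · ¬(x + y)) ⇒ ¬(x + y) = 1/5 ⇒ 4/5 = 1
and checking the remaining 35 assignments likewise gives ≥ 1 in every case.

Yes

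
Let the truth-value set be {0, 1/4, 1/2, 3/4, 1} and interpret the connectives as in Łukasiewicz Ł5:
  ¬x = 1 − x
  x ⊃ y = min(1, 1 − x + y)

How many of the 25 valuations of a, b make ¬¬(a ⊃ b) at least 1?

value 1: 15 assignments (counts)
value 3/4: 4 assignments
value 1/2: 3 assignments
value 1/4: 2 assignments
value 0: 1 assignment
So 15 of the 25 assignments meet the threshold.

15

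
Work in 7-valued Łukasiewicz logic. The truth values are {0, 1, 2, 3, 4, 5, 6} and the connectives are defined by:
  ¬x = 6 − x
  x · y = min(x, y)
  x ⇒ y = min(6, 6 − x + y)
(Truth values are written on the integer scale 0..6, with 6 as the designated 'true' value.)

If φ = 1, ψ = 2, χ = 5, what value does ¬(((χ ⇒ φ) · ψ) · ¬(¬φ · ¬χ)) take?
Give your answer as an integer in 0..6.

χ ⇒ φ = 5 ⇒ 1 = 2
(χ ⇒ φ) · ψ = 2 · 2 = 2
¬φ = ¬1 = 5
¬χ = ¬5 = 1
¬φ · ¬χ = 5 · 1 = 1
¬(¬φ · ¬χ) = ¬1 = 5
((χ ⇒ φ) · ψ) · ¬(¬φ · ¬χ) = 2 · 5 = 2
¬(((χ ⇒ φ) · ψ) · ¬(¬φ · ¬χ)) = ¬2 = 4

4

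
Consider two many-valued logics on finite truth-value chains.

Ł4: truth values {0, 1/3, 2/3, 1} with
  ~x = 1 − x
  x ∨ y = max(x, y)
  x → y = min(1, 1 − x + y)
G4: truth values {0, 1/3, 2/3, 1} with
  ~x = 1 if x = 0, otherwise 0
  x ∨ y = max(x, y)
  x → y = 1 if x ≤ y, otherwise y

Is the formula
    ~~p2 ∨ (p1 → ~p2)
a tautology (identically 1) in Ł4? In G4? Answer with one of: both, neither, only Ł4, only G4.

In Ł4: at p1 = 2/3, p2 = 2/3 the value is 2/3 — not a tautology.
In G4: every assignment gives 1 — tautology.

only G4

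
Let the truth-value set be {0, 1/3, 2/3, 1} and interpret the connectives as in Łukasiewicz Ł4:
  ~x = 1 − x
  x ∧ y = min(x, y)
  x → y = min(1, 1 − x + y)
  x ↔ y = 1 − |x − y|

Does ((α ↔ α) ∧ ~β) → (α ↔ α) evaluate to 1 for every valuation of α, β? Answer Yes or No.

Yes

α = 0, β = 0 ↦ 1
α = 0, β = 1/3 ↦ 1
α = 0, β = 2/3 ↦ 1
α = 0, β = 1 ↦ 1
α = 1/3, β = 0 ↦ 1
α = 1/3, β = 1/3 ↦ 1
α = 1/3, β = 2/3 ↦ 1
α = 1/3, β = 1 ↦ 1
α = 2/3, β = 0 ↦ 1
α = 2/3, β = 1/3 ↦ 1
α = 2/3, β = 2/3 ↦ 1
α = 2/3, β = 1 ↦ 1
α = 1, β = 0 ↦ 1
α = 1, β = 1/3 ↦ 1
α = 1, β = 2/3 ↦ 1
α = 1, β = 1 ↦ 1
Every assignment gives a value ≥ 1.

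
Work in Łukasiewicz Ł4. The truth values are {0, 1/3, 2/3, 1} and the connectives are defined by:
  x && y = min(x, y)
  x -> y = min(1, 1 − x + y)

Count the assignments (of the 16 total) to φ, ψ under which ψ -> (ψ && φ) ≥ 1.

φ = 0, ψ = 0 ↦ 1  ≥
φ = 0, ψ = 1/3 ↦ 2/3  <
φ = 0, ψ = 2/3 ↦ 1/3  <
φ = 0, ψ = 1 ↦ 0  <
φ = 1/3, ψ = 0 ↦ 1  ≥
φ = 1/3, ψ = 1/3 ↦ 1  ≥
φ = 1/3, ψ = 2/3 ↦ 2/3  <
φ = 1/3, ψ = 1 ↦ 1/3  <
φ = 2/3, ψ = 0 ↦ 1  ≥
φ = 2/3, ψ = 1/3 ↦ 1  ≥
φ = 2/3, ψ = 2/3 ↦ 1  ≥
φ = 2/3, ψ = 1 ↦ 2/3  <
φ = 1, ψ = 0 ↦ 1  ≥
φ = 1, ψ = 1/3 ↦ 1  ≥
φ = 1, ψ = 2/3 ↦ 1  ≥
φ = 1, ψ = 1 ↦ 1  ≥
So 10 of the 16 assignments meet the threshold.

10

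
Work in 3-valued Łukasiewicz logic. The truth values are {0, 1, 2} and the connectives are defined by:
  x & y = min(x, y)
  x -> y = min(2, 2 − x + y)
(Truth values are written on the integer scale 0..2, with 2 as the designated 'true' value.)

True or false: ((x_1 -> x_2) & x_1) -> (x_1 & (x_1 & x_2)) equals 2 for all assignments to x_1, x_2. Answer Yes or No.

No

Counterexample: take x_1 = 1, x_2 = 0.
x_1 -> x_2 = 1 -> 0 = 1
(x_1 -> x_2) & x_1 = 1 & 1 = 1
x_1 & x_2 = 1 & 0 = 0
x_1 & (x_1 & x_2) = 1 & 0 = 0
((x_1 -> x_2) & x_1) -> (x_1 & (x_1 & x_2)) = 1 -> 0 = 1
This gives 1 ≠ 2.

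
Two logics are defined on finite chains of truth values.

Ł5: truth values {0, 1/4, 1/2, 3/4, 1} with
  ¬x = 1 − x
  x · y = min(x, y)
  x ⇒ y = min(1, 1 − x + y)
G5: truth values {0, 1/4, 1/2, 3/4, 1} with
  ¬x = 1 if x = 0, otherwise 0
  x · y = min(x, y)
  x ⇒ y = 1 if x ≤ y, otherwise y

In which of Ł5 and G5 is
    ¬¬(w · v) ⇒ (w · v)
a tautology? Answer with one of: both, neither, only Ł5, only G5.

In Ł5: every assignment gives 1 — tautology.
In G5: at v = 1/4, w = 1/4 the value is 1/4 — not a tautology.

only Ł5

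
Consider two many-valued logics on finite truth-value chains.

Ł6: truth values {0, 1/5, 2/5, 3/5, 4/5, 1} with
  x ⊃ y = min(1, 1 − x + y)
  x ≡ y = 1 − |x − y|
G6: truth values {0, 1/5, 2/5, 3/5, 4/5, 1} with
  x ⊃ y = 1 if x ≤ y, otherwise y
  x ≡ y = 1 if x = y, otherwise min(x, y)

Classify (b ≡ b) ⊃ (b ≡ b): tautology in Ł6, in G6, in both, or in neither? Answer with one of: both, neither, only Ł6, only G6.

both

In Ł6: every assignment gives 1 — tautology.
In G6: every assignment gives 1 — tautology.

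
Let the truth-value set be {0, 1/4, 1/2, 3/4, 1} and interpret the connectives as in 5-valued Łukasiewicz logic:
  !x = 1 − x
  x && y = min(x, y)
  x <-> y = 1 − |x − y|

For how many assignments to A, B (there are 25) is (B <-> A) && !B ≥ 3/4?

value 1: 1 assignment (counts)
value 3/4: 4 assignments (counts)
value 1/2: 7 assignments
value 1/4: 7 assignments
value 0: 6 assignments
So 5 of the 25 assignments meet the threshold.

5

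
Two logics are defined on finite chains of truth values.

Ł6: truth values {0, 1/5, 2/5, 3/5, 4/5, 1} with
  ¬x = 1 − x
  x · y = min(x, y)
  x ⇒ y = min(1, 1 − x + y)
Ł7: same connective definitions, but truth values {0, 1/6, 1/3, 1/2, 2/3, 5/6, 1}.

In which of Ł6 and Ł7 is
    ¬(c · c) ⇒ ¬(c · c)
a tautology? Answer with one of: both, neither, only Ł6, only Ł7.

both

In Ł6: every assignment gives 1 — tautology.
In Ł7: every assignment gives 1 — tautology.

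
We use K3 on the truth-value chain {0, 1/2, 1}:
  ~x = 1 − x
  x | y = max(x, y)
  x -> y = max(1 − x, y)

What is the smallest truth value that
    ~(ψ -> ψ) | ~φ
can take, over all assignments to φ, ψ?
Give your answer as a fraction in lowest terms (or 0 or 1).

Take φ = 1, ψ = 0:
ψ -> ψ = 0 -> 0 = 1
~(ψ -> ψ) = ~1 = 0
~φ = ~1 = 0
~(ψ -> ψ) | ~φ = 0 | 0 = 0
No assignment yields a value below 0, so this is the minimum.

0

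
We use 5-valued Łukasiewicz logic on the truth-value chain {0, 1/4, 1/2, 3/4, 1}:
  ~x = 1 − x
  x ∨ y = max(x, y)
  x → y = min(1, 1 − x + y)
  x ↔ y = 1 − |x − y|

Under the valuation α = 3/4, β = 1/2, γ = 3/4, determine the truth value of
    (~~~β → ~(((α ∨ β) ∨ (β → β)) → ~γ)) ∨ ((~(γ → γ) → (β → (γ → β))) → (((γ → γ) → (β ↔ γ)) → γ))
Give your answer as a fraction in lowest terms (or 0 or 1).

~β = ~1/2 = 1/2
~~β = ~1/2 = 1/2
~~~β = ~1/2 = 1/2
α ∨ β = 3/4 ∨ 1/2 = 3/4
β → β = 1/2 → 1/2 = 1
(α ∨ β) ∨ (β → β) = 3/4 ∨ 1 = 1
~γ = ~3/4 = 1/4
((α ∨ β) ∨ (β → β)) → ~γ = 1 → 1/4 = 1/4
~(((α ∨ β) ∨ (β → β)) → ~γ) = ~1/4 = 3/4
~~~β → ~(((α ∨ β) ∨ (β → β)) → ~γ) = 1/2 → 3/4 = 1
γ → γ = 3/4 → 3/4 = 1
~(γ → γ) = ~1 = 0
γ → β = 3/4 → 1/2 = 3/4
β → (γ → β) = 1/2 → 3/4 = 1
~(γ → γ) → (β → (γ → β)) = 0 → 1 = 1
γ → γ = 3/4 → 3/4 = 1
β ↔ γ = 1/2 ↔ 3/4 = 3/4
(γ → γ) → (β ↔ γ) = 1 → 3/4 = 3/4
((γ → γ) → (β ↔ γ)) → γ = 3/4 → 3/4 = 1
(~(γ → γ) → (β → (γ → β))) → (((γ → γ) → (β ↔ γ)) → γ) = 1 → 1 = 1
(~~~β → ~(((α ∨ β) ∨ (β → β)) → ~γ)) ∨ ((~(γ → γ) → (β → (γ → β))) → (((γ → γ) → (β ↔ γ)) → γ)) = 1 ∨ 1 = 1

1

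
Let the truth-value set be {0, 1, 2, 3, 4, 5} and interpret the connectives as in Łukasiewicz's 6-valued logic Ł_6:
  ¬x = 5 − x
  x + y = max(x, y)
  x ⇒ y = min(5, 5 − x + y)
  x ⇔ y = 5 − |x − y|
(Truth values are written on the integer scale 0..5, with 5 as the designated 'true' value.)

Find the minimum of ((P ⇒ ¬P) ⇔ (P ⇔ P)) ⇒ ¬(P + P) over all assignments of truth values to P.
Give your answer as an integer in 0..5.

3

Take P = 2:
¬P = ¬2 = 3
P ⇒ ¬P = 2 ⇒ 3 = 5
P ⇔ P = 2 ⇔ 2 = 5
(P ⇒ ¬P) ⇔ (P ⇔ P) = 5 ⇔ 5 = 5
P + P = 2 + 2 = 2
¬(P + P) = ¬2 = 3
((P ⇒ ¬P) ⇔ (P ⇔ P)) ⇒ ¬(P + P) = 5 ⇒ 3 = 3
No assignment yields a value below 3, so this is the minimum.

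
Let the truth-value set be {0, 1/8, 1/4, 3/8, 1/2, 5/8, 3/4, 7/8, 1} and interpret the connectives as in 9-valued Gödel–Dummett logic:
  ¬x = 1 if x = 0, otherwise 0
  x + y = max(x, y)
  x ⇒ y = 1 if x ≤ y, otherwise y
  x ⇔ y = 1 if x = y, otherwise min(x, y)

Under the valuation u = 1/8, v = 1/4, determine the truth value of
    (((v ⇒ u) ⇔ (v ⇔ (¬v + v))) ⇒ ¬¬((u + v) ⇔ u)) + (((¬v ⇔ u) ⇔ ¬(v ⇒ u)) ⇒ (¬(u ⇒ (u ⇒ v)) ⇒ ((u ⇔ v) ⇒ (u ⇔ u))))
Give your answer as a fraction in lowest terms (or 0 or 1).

v ⇒ u = 1/4 ⇒ 1/8 = 1/8
¬v = ¬1/4 = 0
¬v + v = 0 + 1/4 = 1/4
v ⇔ (¬v + v) = 1/4 ⇔ 1/4 = 1
(v ⇒ u) ⇔ (v ⇔ (¬v + v)) = 1/8 ⇔ 1 = 1/8
u + v = 1/8 + 1/4 = 1/4
(u + v) ⇔ u = 1/4 ⇔ 1/8 = 1/8
¬((u + v) ⇔ u) = ¬1/8 = 0
¬¬((u + v) ⇔ u) = ¬0 = 1
((v ⇒ u) ⇔ (v ⇔ (¬v + v))) ⇒ ¬¬((u + v) ⇔ u) = 1/8 ⇒ 1 = 1
¬v = ¬1/4 = 0
¬v ⇔ u = 0 ⇔ 1/8 = 0
v ⇒ u = 1/4 ⇒ 1/8 = 1/8
¬(v ⇒ u) = ¬1/8 = 0
(¬v ⇔ u) ⇔ ¬(v ⇒ u) = 0 ⇔ 0 = 1
u ⇒ v = 1/8 ⇒ 1/4 = 1
u ⇒ (u ⇒ v) = 1/8 ⇒ 1 = 1
¬(u ⇒ (u ⇒ v)) = ¬1 = 0
u ⇔ v = 1/8 ⇔ 1/4 = 1/8
u ⇔ u = 1/8 ⇔ 1/8 = 1
(u ⇔ v) ⇒ (u ⇔ u) = 1/8 ⇒ 1 = 1
¬(u ⇒ (u ⇒ v)) ⇒ ((u ⇔ v) ⇒ (u ⇔ u)) = 0 ⇒ 1 = 1
((¬v ⇔ u) ⇔ ¬(v ⇒ u)) ⇒ (¬(u ⇒ (u ⇒ v)) ⇒ ((u ⇔ v) ⇒ (u ⇔ u))) = 1 ⇒ 1 = 1
(((v ⇒ u) ⇔ (v ⇔ (¬v + v))) ⇒ ¬¬((u + v) ⇔ u)) + (((¬v ⇔ u) ⇔ ¬(v ⇒ u)) ⇒ (¬(u ⇒ (u ⇒ v)) ⇒ ((u ⇔ v) ⇒ (u ⇔ u)))) = 1 + 1 = 1

1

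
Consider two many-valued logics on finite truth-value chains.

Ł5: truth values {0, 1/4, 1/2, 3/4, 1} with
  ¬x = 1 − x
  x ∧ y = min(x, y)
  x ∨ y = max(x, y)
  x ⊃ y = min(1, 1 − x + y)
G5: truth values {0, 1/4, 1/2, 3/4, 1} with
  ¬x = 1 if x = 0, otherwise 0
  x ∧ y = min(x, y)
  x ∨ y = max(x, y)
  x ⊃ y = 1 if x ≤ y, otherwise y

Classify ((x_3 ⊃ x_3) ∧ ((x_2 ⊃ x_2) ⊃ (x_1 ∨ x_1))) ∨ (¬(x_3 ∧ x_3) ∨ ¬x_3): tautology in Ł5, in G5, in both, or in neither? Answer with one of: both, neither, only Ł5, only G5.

In Ł5: at x_1 = 0, x_2 = 0, x_3 = 1/4 the value is 3/4 — not a tautology.
In G5: at x_1 = 0, x_2 = 0, x_3 = 1/4 the value is 0 — not a tautology.

neither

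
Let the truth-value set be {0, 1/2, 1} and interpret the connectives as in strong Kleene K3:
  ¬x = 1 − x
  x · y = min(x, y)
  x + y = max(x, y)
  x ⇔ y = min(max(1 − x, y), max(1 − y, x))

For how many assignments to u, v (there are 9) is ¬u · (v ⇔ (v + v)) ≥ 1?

2

u = 0, v = 0 ↦ 1  ≥
u = 0, v = 1/2 ↦ 1/2  <
u = 0, v = 1 ↦ 1  ≥
u = 1/2, v = 0 ↦ 1/2  <
u = 1/2, v = 1/2 ↦ 1/2  <
u = 1/2, v = 1 ↦ 1/2  <
u = 1, v = 0 ↦ 0  <
u = 1, v = 1/2 ↦ 0  <
u = 1, v = 1 ↦ 0  <
So 2 of the 9 assignments meet the threshold.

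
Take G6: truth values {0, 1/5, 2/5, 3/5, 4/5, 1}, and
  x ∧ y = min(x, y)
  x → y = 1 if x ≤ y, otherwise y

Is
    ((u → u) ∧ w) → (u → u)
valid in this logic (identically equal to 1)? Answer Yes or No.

At u = 1/5, w = 1/5, for instance:
u → u = 1/5 → 1/5 = 1
(u → u) ∧ w = 1 ∧ 1/5 = 1/5
((u → u) ∧ w) → (u → u) = 1/5 → 1 = 1
and checking the remaining 35 assignments likewise gives ≥ 1 in every case.

Yes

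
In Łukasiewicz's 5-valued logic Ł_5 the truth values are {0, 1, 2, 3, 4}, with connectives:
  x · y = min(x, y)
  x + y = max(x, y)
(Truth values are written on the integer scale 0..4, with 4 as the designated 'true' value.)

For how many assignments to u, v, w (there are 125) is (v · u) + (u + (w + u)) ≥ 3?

value 4: 45 assignments (counts)
value 3: 35 assignments (counts)
value 2: 25 assignments
value 1: 15 assignments
value 0: 5 assignments
So 80 of the 125 assignments meet the threshold.

80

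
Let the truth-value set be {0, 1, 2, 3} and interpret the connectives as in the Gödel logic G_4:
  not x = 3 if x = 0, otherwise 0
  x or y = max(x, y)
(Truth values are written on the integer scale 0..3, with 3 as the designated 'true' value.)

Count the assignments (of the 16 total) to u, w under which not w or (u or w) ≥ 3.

10

u = 0, w = 0 ↦ 3  ≥
u = 0, w = 1 ↦ 1  <
u = 0, w = 2 ↦ 2  <
u = 0, w = 3 ↦ 3  ≥
u = 1, w = 0 ↦ 3  ≥
u = 1, w = 1 ↦ 1  <
u = 1, w = 2 ↦ 2  <
u = 1, w = 3 ↦ 3  ≥
u = 2, w = 0 ↦ 3  ≥
u = 2, w = 1 ↦ 2  <
u = 2, w = 2 ↦ 2  <
u = 2, w = 3 ↦ 3  ≥
u = 3, w = 0 ↦ 3  ≥
u = 3, w = 1 ↦ 3  ≥
u = 3, w = 2 ↦ 3  ≥
u = 3, w = 3 ↦ 3  ≥
So 10 of the 16 assignments meet the threshold.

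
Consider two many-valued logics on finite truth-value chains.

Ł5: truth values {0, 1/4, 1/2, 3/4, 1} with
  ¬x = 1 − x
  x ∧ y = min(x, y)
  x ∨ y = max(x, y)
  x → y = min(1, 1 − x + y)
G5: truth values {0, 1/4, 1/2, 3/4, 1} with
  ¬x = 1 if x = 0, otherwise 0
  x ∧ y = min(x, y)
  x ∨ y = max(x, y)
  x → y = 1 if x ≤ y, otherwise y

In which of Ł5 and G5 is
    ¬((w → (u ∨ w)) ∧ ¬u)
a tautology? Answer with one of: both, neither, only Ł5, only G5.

In Ł5: at u = 0, w = 0 the value is 0 — not a tautology.
In G5: at u = 0, w = 0 the value is 0 — not a tautology.

neither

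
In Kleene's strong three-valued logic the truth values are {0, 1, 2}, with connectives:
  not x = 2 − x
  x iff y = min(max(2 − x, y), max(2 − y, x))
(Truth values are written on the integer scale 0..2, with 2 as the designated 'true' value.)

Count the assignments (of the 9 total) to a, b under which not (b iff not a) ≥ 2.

a = 0, b = 0 ↦ 2  ≥
a = 0, b = 1 ↦ 1  <
a = 0, b = 2 ↦ 0  <
a = 1, b = 0 ↦ 1  <
a = 1, b = 1 ↦ 1  <
a = 1, b = 2 ↦ 1  <
a = 2, b = 0 ↦ 0  <
a = 2, b = 1 ↦ 1  <
a = 2, b = 2 ↦ 2  ≥
So 2 of the 9 assignments meet the threshold.

2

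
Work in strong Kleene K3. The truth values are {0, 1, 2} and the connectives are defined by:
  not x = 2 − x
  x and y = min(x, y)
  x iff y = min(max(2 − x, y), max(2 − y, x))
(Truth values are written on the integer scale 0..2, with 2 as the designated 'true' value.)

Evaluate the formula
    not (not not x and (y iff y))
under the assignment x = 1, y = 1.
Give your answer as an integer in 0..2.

not x = not 1 = 1
not not x = not 1 = 1
y iff y = 1 iff 1 = 1
not not x and (y iff y) = 1 and 1 = 1
not (not not x and (y iff y)) = not 1 = 1

1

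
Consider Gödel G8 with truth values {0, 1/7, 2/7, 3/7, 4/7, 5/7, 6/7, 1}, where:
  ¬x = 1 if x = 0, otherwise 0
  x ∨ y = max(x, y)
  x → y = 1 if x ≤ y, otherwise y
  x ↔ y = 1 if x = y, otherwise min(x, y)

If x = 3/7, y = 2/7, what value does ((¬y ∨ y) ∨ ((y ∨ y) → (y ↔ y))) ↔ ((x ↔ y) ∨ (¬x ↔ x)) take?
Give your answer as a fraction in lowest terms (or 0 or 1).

2/7

¬y = ¬2/7 = 0
¬y ∨ y = 0 ∨ 2/7 = 2/7
y ∨ y = 2/7 ∨ 2/7 = 2/7
y ↔ y = 2/7 ↔ 2/7 = 1
(y ∨ y) → (y ↔ y) = 2/7 → 1 = 1
(¬y ∨ y) ∨ ((y ∨ y) → (y ↔ y)) = 2/7 ∨ 1 = 1
x ↔ y = 3/7 ↔ 2/7 = 2/7
¬x = ¬3/7 = 0
¬x ↔ x = 0 ↔ 3/7 = 0
(x ↔ y) ∨ (¬x ↔ x) = 2/7 ∨ 0 = 2/7
((¬y ∨ y) ∨ ((y ∨ y) → (y ↔ y))) ↔ ((x ↔ y) ∨ (¬x ↔ x)) = 1 ↔ 2/7 = 2/7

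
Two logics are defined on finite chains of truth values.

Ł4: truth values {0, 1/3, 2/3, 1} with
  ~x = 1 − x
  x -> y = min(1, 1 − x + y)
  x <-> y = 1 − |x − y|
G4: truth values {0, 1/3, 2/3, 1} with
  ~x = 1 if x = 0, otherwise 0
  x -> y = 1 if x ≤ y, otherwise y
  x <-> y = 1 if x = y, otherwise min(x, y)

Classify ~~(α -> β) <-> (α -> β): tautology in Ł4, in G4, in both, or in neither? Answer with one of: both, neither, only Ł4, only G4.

only Ł4

In Ł4: every assignment gives 1 — tautology.
In G4: at α = 2/3, β = 1/3 the value is 1/3 — not a tautology.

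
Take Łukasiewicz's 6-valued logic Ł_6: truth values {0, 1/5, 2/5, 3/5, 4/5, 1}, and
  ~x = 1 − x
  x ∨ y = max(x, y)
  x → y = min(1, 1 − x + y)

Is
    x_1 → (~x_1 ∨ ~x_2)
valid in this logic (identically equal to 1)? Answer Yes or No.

No

Counterexample: take x_1 = 3/5, x_2 = 3/5.
~x_1 = ~3/5 = 2/5
~x_2 = ~3/5 = 2/5
~x_1 ∨ ~x_2 = 2/5 ∨ 2/5 = 2/5
x_1 → (~x_1 ∨ ~x_2) = 3/5 → 2/5 = 4/5
This gives 4/5 ≠ 1.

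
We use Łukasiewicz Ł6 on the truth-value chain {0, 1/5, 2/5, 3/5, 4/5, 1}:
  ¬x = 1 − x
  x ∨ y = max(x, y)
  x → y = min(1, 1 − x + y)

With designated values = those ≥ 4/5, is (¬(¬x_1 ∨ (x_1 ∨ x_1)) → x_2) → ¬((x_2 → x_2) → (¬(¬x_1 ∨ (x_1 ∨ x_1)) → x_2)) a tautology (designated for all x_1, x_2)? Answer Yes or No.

No

Counterexample: take x_1 = 0, x_2 = 0.
¬x_1 = ¬0 = 1
x_1 ∨ x_1 = 0 ∨ 0 = 0
¬x_1 ∨ (x_1 ∨ x_1) = 1 ∨ 0 = 1
¬(¬x_1 ∨ (x_1 ∨ x_1)) = ¬1 = 0
¬(¬x_1 ∨ (x_1 ∨ x_1)) → x_2 = 0 → 0 = 1
x_2 → x_2 = 0 → 0 = 1
¬(¬x_1 ∨ (x_1 ∨ x_1)) → x_2 = 0 → 0 = 1
(x_2 → x_2) → (¬(¬x_1 ∨ (x_1 ∨ x_1)) → x_2) = 1 → 1 = 1
¬((x_2 → x_2) → (¬(¬x_1 ∨ (x_1 ∨ x_1)) → x_2)) = ¬1 = 0
(¬(¬x_1 ∨ (x_1 ∨ x_1)) → x_2) → ¬((x_2 → x_2) → (¬(¬x_1 ∨ (x_1 ∨ x_1)) → x_2)) = 1 → 0 = 0
This gives 0, which is below 4/5.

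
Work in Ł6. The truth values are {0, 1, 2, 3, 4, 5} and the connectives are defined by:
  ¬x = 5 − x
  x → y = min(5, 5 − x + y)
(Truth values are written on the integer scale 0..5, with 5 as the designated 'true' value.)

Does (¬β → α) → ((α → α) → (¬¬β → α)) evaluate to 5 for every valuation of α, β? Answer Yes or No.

No

Counterexample: take α = 0, β = 3.
¬β = ¬3 = 2
¬β → α = 2 → 0 = 3
α → α = 0 → 0 = 5
¬β = ¬3 = 2
¬¬β = ¬2 = 3
¬¬β → α = 3 → 0 = 2
(α → α) → (¬¬β → α) = 5 → 2 = 2
(¬β → α) → ((α → α) → (¬¬β → α)) = 3 → 2 = 4
This gives 4 ≠ 5.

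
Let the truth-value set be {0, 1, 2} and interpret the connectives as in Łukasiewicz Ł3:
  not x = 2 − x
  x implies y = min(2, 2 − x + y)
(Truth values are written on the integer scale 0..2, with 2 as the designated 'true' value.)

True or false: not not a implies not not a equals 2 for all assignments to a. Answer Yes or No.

Yes

a = 0 ↦ 2
a = 1 ↦ 2
a = 2 ↦ 2
Every assignment gives a value ≥ 2.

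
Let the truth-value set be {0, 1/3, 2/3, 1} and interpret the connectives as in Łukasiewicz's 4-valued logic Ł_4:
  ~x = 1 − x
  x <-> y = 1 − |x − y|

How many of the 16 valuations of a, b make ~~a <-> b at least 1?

4

a = 0, b = 0 ↦ 1  ≥
a = 0, b = 1/3 ↦ 2/3  <
a = 0, b = 2/3 ↦ 1/3  <
a = 0, b = 1 ↦ 0  <
a = 1/3, b = 0 ↦ 2/3  <
a = 1/3, b = 1/3 ↦ 1  ≥
a = 1/3, b = 2/3 ↦ 2/3  <
a = 1/3, b = 1 ↦ 1/3  <
a = 2/3, b = 0 ↦ 1/3  <
a = 2/3, b = 1/3 ↦ 2/3  <
a = 2/3, b = 2/3 ↦ 1  ≥
a = 2/3, b = 1 ↦ 2/3  <
a = 1, b = 0 ↦ 0  <
a = 1, b = 1/3 ↦ 1/3  <
a = 1, b = 2/3 ↦ 2/3  <
a = 1, b = 1 ↦ 1  ≥
So 4 of the 16 assignments meet the threshold.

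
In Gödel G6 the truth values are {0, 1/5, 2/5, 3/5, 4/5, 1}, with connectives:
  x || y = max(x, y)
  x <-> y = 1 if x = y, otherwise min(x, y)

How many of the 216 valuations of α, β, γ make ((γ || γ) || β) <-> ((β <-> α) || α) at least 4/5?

value 1: 26 assignments (counts)
value 4/5: 28 assignments (counts)
value 3/5: 39 assignments
value 2/5: 44 assignments
value 1/5: 43 assignments
value 0: 36 assignments
So 54 of the 216 assignments meet the threshold.

54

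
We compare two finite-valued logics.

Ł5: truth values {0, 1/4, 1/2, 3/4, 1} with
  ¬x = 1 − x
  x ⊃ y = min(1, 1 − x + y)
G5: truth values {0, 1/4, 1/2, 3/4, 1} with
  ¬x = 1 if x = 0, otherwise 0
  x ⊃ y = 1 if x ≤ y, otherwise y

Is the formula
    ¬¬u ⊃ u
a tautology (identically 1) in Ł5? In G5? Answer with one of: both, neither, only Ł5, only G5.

In Ł5: every assignment gives 1 — tautology.
In G5: at u = 1/4 the value is 1/4 — not a tautology.

only Ł5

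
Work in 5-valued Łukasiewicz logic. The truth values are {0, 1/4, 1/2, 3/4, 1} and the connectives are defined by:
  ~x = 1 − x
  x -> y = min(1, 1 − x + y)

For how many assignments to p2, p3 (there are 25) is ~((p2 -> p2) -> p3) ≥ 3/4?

value 1: 5 assignments (counts)
value 3/4: 5 assignments (counts)
value 1/2: 5 assignments
value 1/4: 5 assignments
value 0: 5 assignments
So 10 of the 25 assignments meet the threshold.

10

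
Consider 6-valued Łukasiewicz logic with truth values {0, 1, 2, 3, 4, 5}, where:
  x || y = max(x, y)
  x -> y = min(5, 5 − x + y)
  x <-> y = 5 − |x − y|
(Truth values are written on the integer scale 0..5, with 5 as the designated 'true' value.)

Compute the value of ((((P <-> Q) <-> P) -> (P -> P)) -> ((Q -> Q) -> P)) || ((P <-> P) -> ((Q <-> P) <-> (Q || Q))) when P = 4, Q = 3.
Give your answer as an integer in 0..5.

4

P <-> Q = 4 <-> 3 = 4
(P <-> Q) <-> P = 4 <-> 4 = 5
P -> P = 4 -> 4 = 5
((P <-> Q) <-> P) -> (P -> P) = 5 -> 5 = 5
Q -> Q = 3 -> 3 = 5
(Q -> Q) -> P = 5 -> 4 = 4
(((P <-> Q) <-> P) -> (P -> P)) -> ((Q -> Q) -> P) = 5 -> 4 = 4
P <-> P = 4 <-> 4 = 5
Q <-> P = 3 <-> 4 = 4
Q || Q = 3 || 3 = 3
(Q <-> P) <-> (Q || Q) = 4 <-> 3 = 4
(P <-> P) -> ((Q <-> P) <-> (Q || Q)) = 5 -> 4 = 4
((((P <-> Q) <-> P) -> (P -> P)) -> ((Q -> Q) -> P)) || ((P <-> P) -> ((Q <-> P) <-> (Q || Q))) = 4 || 4 = 4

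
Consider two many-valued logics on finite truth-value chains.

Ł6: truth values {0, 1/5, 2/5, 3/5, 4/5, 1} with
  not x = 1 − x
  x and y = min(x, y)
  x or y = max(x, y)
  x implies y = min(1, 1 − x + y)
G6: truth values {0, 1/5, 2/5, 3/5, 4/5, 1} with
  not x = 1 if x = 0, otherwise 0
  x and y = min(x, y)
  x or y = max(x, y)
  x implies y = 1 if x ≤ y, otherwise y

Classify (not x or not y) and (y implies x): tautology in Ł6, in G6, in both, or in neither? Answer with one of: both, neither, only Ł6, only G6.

In Ł6: at x = 0, y = 1/5 the value is 4/5 — not a tautology.
In G6: at x = 0, y = 1/5 the value is 0 — not a tautology.

neither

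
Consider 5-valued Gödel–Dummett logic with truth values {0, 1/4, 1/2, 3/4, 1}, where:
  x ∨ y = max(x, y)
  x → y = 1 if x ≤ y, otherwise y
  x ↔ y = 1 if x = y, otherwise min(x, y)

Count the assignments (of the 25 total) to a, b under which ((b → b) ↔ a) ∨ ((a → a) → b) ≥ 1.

value 1: 9 assignments (counts)
value 3/4: 7 assignments
value 1/2: 5 assignments
value 1/4: 3 assignments
value 0: 1 assignment
So 9 of the 25 assignments meet the threshold.

9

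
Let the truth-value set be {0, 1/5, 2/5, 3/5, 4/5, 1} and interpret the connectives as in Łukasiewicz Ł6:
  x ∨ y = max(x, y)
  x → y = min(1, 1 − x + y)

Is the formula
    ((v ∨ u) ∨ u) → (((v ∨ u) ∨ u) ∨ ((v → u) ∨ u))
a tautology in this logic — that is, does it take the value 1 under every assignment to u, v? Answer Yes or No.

Yes

At u = 2/5, v = 1, for instance:
v ∨ u = 1 ∨ 2/5 = 1
(v ∨ u) ∨ u = 1 ∨ 2/5 = 1
v → u = 1 → 2/5 = 2/5
(v → u) ∨ u = 2/5 ∨ 2/5 = 2/5
((v ∨ u) ∨ u) ∨ ((v → u) ∨ u) = 1 ∨ 2/5 = 1
((v ∨ u) ∨ u) → (((v ∨ u) ∨ u) ∨ ((v → u) ∨ u)) = 1 → 1 = 1
and checking the remaining 35 assignments likewise gives ≥ 1 in every case.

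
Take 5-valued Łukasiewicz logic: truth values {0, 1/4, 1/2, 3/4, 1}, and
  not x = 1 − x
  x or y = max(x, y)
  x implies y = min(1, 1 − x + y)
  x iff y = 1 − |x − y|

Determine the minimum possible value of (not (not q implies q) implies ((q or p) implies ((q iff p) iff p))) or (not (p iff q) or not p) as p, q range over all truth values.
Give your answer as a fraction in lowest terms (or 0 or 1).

3/4

Take p = 3/4, q = 0:
not q = not 0 = 1
not q implies q = 1 implies 0 = 0
not (not q implies q) = not 0 = 1
q or p = 0 or 3/4 = 3/4
q iff p = 0 iff 3/4 = 1/4
(q iff p) iff p = 1/4 iff 3/4 = 1/2
(q or p) implies ((q iff p) iff p) = 3/4 implies 1/2 = 3/4
not (not q implies q) implies ((q or p) implies ((q iff p) iff p)) = 1 implies 3/4 = 3/4
p iff q = 3/4 iff 0 = 1/4
not (p iff q) = not 1/4 = 3/4
not p = not 3/4 = 1/4
not (p iff q) or not p = 3/4 or 1/4 = 3/4
(not (not q implies q) implies ((q or p) implies ((q iff p) iff p))) or (not (p iff q) or not p) = 3/4 or 3/4 = 3/4
No assignment yields a value below 3/4, so this is the minimum.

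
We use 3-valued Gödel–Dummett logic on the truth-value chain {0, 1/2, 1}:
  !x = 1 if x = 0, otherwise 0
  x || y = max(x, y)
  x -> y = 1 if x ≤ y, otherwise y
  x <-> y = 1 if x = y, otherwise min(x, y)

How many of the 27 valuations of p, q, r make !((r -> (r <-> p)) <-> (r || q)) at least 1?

value 1: 9 assignments (counts)
value 0: 18 assignments
So 9 of the 27 assignments meet the threshold.

9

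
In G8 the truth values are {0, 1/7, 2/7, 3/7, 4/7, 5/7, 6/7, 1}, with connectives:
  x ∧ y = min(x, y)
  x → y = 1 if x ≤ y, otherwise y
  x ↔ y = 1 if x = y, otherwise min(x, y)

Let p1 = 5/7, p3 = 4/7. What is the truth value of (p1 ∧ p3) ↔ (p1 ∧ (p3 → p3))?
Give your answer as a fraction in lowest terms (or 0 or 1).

p1 ∧ p3 = 5/7 ∧ 4/7 = 4/7
p3 → p3 = 4/7 → 4/7 = 1
p1 ∧ (p3 → p3) = 5/7 ∧ 1 = 5/7
(p1 ∧ p3) ↔ (p1 ∧ (p3 → p3)) = 4/7 ↔ 5/7 = 4/7

4/7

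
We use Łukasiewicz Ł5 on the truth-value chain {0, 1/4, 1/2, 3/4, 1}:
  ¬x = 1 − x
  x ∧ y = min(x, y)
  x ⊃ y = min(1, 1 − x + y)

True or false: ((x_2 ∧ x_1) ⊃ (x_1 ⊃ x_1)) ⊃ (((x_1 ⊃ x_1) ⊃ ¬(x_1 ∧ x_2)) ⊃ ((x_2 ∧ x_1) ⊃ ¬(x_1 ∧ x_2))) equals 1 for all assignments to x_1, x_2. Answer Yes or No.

Yes

At x_1 = 1/2, x_2 = 1, for instance:
x_2 ∧ x_1 = 1 ∧ 1/2 = 1/2
x_1 ⊃ x_1 = 1/2 ⊃ 1/2 = 1
(x_2 ∧ x_1) ⊃ (x_1 ⊃ x_1) = 1/2 ⊃ 1 = 1
x_1 ∧ x_2 = 1/2 ∧ 1 = 1/2
¬(x_1 ∧ x_2) = ¬1/2 = 1/2
(x_1 ⊃ x_1) ⊃ ¬(x_1 ∧ x_2) = 1 ⊃ 1/2 = 1/2
(x_2 ∧ x_1) ⊃ ¬(x_1 ∧ x_2) = 1/2 ⊃ 1/2 = 1
((x_1 ⊃ x_1) ⊃ ¬(x_1 ∧ x_2)) ⊃ ((x_2 ∧ x_1) ⊃ ¬(x_1 ∧ x_2)) = 1/2 ⊃ 1 = 1
((x_2 ∧ x_1) ⊃ (x_1 ⊃ x_1)) ⊃ (((x_1 ⊃ x_1) ⊃ ¬(x_1 ∧ x_2)) ⊃ ((x_2 ∧ x_1) ⊃ ¬(x_1 ∧ x_2))) = 1 ⊃ 1 = 1
and checking the remaining 24 assignments likewise gives ≥ 1 in every case.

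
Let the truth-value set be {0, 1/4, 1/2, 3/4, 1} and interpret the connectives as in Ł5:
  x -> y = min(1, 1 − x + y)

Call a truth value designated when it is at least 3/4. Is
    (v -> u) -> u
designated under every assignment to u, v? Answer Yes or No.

Counterexample: take u = 0, v = 0.
v -> u = 0 -> 0 = 1
(v -> u) -> u = 1 -> 0 = 0
This gives 0, which is below 3/4.

No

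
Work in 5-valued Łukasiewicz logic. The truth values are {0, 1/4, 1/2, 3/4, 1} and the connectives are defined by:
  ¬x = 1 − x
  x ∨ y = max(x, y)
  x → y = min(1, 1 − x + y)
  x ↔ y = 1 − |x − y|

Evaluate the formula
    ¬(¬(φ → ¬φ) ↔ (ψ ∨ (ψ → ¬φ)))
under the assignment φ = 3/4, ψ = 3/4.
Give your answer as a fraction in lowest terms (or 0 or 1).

1/4

¬φ = ¬3/4 = 1/4
φ → ¬φ = 3/4 → 1/4 = 1/2
¬(φ → ¬φ) = ¬1/2 = 1/2
¬φ = ¬3/4 = 1/4
ψ → ¬φ = 3/4 → 1/4 = 1/2
ψ ∨ (ψ → ¬φ) = 3/4 ∨ 1/2 = 3/4
¬(φ → ¬φ) ↔ (ψ ∨ (ψ → ¬φ)) = 1/2 ↔ 3/4 = 3/4
¬(¬(φ → ¬φ) ↔ (ψ ∨ (ψ → ¬φ))) = ¬3/4 = 1/4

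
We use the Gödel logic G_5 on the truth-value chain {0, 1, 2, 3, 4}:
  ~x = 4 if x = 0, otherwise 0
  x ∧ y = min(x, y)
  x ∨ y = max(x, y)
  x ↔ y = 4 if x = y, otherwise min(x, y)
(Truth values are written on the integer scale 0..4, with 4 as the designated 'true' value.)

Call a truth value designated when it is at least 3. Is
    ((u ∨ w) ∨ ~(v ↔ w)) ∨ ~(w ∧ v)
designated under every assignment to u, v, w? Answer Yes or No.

Counterexample: take u = 0, v = 1, w = 1.
u ∨ w = 0 ∨ 1 = 1
v ↔ w = 1 ↔ 1 = 4
~(v ↔ w) = ~4 = 0
(u ∨ w) ∨ ~(v ↔ w) = 1 ∨ 0 = 1
w ∧ v = 1 ∧ 1 = 1
~(w ∧ v) = ~1 = 0
((u ∨ w) ∨ ~(v ↔ w)) ∨ ~(w ∧ v) = 1 ∨ 0 = 1
This gives 1, which is below 3.

No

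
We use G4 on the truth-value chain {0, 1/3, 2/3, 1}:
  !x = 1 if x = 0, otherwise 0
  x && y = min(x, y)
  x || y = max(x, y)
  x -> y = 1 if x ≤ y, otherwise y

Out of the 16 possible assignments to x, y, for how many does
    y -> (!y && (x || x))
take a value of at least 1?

x = 0, y = 0 ↦ 1  ≥
x = 0, y = 1/3 ↦ 0  <
x = 0, y = 2/3 ↦ 0  <
x = 0, y = 1 ↦ 0  <
x = 1/3, y = 0 ↦ 1  ≥
x = 1/3, y = 1/3 ↦ 0  <
x = 1/3, y = 2/3 ↦ 0  <
x = 1/3, y = 1 ↦ 0  <
x = 2/3, y = 0 ↦ 1  ≥
x = 2/3, y = 1/3 ↦ 0  <
x = 2/3, y = 2/3 ↦ 0  <
x = 2/3, y = 1 ↦ 0  <
x = 1, y = 0 ↦ 1  ≥
x = 1, y = 1/3 ↦ 0  <
x = 1, y = 2/3 ↦ 0  <
x = 1, y = 1 ↦ 0  <
So 4 of the 16 assignments meet the threshold.

4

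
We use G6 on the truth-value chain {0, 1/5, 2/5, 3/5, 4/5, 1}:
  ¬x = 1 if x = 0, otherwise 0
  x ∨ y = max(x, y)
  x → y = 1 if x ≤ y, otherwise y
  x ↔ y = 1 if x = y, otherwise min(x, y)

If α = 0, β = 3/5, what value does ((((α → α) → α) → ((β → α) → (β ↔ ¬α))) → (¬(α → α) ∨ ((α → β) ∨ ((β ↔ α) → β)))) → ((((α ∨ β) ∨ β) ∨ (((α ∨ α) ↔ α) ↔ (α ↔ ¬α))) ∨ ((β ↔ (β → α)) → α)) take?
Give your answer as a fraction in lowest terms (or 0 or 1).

1

α → α = 0 → 0 = 1
(α → α) → α = 1 → 0 = 0
β → α = 3/5 → 0 = 0
¬α = ¬0 = 1
β ↔ ¬α = 3/5 ↔ 1 = 3/5
(β → α) → (β ↔ ¬α) = 0 → 3/5 = 1
((α → α) → α) → ((β → α) → (β ↔ ¬α)) = 0 → 1 = 1
α → α = 0 → 0 = 1
¬(α → α) = ¬1 = 0
α → β = 0 → 3/5 = 1
β ↔ α = 3/5 ↔ 0 = 0
(β ↔ α) → β = 0 → 3/5 = 1
(α → β) ∨ ((β ↔ α) → β) = 1 ∨ 1 = 1
¬(α → α) ∨ ((α → β) ∨ ((β ↔ α) → β)) = 0 ∨ 1 = 1
(((α → α) → α) → ((β → α) → (β ↔ ¬α))) → (¬(α → α) ∨ ((α → β) ∨ ((β ↔ α) → β))) = 1 → 1 = 1
α ∨ β = 0 ∨ 3/5 = 3/5
(α ∨ β) ∨ β = 3/5 ∨ 3/5 = 3/5
α ∨ α = 0 ∨ 0 = 0
(α ∨ α) ↔ α = 0 ↔ 0 = 1
¬α = ¬0 = 1
α ↔ ¬α = 0 ↔ 1 = 0
((α ∨ α) ↔ α) ↔ (α ↔ ¬α) = 1 ↔ 0 = 0
((α ∨ β) ∨ β) ∨ (((α ∨ α) ↔ α) ↔ (α ↔ ¬α)) = 3/5 ∨ 0 = 3/5
β → α = 3/5 → 0 = 0
β ↔ (β → α) = 3/5 ↔ 0 = 0
(β ↔ (β → α)) → α = 0 → 0 = 1
(((α ∨ β) ∨ β) ∨ (((α ∨ α) ↔ α) ↔ (α ↔ ¬α))) ∨ ((β ↔ (β → α)) → α) = 3/5 ∨ 1 = 1
((((α → α) → α) → ((β → α) → (β ↔ ¬α))) → (¬(α → α) ∨ ((α → β) ∨ ((β ↔ α) → β)))) → ((((α ∨ β) ∨ β) ∨ (((α ∨ α) ↔ α) ↔ (α ↔ ¬α))) ∨ ((β ↔ (β → α)) → α)) = 1 → 1 = 1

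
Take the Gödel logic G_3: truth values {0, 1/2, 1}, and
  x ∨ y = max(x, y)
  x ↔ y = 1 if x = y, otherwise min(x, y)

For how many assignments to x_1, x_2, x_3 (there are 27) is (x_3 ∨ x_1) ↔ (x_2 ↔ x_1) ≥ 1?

9

value 1: 9 assignments (counts)
value 1/2: 7 assignments
value 0: 11 assignments
So 9 of the 27 assignments meet the threshold.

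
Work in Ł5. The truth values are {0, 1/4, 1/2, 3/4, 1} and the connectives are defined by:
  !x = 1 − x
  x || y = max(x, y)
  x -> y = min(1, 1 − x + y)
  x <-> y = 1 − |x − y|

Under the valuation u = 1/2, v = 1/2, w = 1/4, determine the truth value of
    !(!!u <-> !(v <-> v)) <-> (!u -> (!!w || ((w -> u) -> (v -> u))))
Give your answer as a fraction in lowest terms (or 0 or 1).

1/2

!u = !1/2 = 1/2
!!u = !1/2 = 1/2
v <-> v = 1/2 <-> 1/2 = 1
!(v <-> v) = !1 = 0
!!u <-> !(v <-> v) = 1/2 <-> 0 = 1/2
!(!!u <-> !(v <-> v)) = !1/2 = 1/2
!u = !1/2 = 1/2
!w = !1/4 = 3/4
!!w = !3/4 = 1/4
w -> u = 1/4 -> 1/2 = 1
v -> u = 1/2 -> 1/2 = 1
(w -> u) -> (v -> u) = 1 -> 1 = 1
!!w || ((w -> u) -> (v -> u)) = 1/4 || 1 = 1
!u -> (!!w || ((w -> u) -> (v -> u))) = 1/2 -> 1 = 1
!(!!u <-> !(v <-> v)) <-> (!u -> (!!w || ((w -> u) -> (v -> u)))) = 1/2 <-> 1 = 1/2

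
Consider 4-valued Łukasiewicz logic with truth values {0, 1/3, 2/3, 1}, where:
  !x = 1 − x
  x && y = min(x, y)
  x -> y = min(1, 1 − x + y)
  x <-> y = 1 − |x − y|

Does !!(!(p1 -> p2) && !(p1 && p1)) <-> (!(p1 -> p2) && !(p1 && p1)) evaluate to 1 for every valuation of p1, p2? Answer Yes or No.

Yes

p1 = 0, p2 = 0 ↦ 1
p1 = 0, p2 = 1/3 ↦ 1
p1 = 0, p2 = 2/3 ↦ 1
p1 = 0, p2 = 1 ↦ 1
p1 = 1/3, p2 = 0 ↦ 1
p1 = 1/3, p2 = 1/3 ↦ 1
p1 = 1/3, p2 = 2/3 ↦ 1
p1 = 1/3, p2 = 1 ↦ 1
p1 = 2/3, p2 = 0 ↦ 1
p1 = 2/3, p2 = 1/3 ↦ 1
p1 = 2/3, p2 = 2/3 ↦ 1
p1 = 2/3, p2 = 1 ↦ 1
p1 = 1, p2 = 0 ↦ 1
p1 = 1, p2 = 1/3 ↦ 1
p1 = 1, p2 = 2/3 ↦ 1
p1 = 1, p2 = 1 ↦ 1
Every assignment gives a value ≥ 1.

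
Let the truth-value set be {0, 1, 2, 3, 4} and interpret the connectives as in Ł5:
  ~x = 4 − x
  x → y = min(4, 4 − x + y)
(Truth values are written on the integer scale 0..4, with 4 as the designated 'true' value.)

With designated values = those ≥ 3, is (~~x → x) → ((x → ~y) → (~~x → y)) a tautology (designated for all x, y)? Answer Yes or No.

Counterexample: take x = 2, y = 0.
~x = ~2 = 2
~~x = ~2 = 2
~~x → x = 2 → 2 = 4
~y = ~0 = 4
x → ~y = 2 → 4 = 4
~x = ~2 = 2
~~x = ~2 = 2
~~x → y = 2 → 0 = 2
(x → ~y) → (~~x → y) = 4 → 2 = 2
(~~x → x) → ((x → ~y) → (~~x → y)) = 4 → 2 = 2
This gives 2, which is below 3.

No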